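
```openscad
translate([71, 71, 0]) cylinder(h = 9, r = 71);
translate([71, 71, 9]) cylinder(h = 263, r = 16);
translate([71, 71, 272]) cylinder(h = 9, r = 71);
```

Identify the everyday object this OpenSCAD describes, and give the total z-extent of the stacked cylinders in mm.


A spool. The overall height is 281 mm.

Three coaxial cylinders, large–small–large — a spool. Two 9 mm flanges and a 263 mm core give 9 + 263 + 9 = 281 mm.


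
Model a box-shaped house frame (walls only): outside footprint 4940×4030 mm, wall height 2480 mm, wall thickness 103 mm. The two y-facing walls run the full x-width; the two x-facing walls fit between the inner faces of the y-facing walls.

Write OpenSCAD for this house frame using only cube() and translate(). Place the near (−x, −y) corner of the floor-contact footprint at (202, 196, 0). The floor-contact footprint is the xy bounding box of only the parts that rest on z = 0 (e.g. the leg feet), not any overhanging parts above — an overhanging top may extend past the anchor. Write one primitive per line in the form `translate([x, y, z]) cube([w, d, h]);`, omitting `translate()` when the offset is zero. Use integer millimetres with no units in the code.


translate([202, 196, 0]) cube([4940, 103, 2480]);
translate([202, 4123, 0]) cube([4940, 103, 2480]);
translate([202, 299, 0]) cube([103, 3824, 2480]);
translate([5039, 299, 0]) cube([103, 3824, 2480]);


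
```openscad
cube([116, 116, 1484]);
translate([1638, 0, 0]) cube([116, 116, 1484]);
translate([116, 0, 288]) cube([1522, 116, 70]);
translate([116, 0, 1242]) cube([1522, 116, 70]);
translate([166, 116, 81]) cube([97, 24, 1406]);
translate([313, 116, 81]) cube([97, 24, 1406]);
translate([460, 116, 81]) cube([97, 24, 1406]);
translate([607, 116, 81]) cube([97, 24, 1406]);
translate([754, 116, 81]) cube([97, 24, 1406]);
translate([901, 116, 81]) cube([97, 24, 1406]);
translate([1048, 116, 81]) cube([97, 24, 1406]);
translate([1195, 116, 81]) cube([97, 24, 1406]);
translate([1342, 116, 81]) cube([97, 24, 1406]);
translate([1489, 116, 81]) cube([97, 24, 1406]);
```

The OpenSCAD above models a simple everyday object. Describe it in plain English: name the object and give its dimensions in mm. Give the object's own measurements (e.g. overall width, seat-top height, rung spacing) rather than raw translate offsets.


A fence section. Two 116×116 mm posts, 1484 mm tall, stand on the floor with a clear span of 1522 mm between their inner faces. Two horizontal rails of 116×70 mm section span the gap between the posts with their undersides at z = 288 mm and z = 1242 mm, flush with the posts' −y face. 10 pickets, each 97 mm wide, 24 mm thick and 1406 mm tall, are fixed to the +y face of the rails with their bottoms at z = 81 mm, spaced across the span with a 50 mm gap after the −x post and between neighbouring pickets, with 52 mm left before the +x post.


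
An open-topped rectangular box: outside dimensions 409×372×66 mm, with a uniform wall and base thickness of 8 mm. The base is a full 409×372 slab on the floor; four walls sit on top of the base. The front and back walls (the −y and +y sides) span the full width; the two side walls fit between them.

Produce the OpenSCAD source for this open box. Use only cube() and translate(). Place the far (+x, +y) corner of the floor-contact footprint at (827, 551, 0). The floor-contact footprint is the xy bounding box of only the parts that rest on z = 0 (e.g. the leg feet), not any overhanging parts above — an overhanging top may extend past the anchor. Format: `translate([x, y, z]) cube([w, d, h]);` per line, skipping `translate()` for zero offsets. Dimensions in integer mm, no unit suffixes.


translate([418, 179, 0]) cube([409, 372, 8]);
translate([418, 179, 8]) cube([409, 8, 58]);
translate([418, 543, 8]) cube([409, 8, 58]);
translate([418, 187, 8]) cube([8, 356, 58]);
translate([819, 187, 8]) cube([8, 356, 58]);


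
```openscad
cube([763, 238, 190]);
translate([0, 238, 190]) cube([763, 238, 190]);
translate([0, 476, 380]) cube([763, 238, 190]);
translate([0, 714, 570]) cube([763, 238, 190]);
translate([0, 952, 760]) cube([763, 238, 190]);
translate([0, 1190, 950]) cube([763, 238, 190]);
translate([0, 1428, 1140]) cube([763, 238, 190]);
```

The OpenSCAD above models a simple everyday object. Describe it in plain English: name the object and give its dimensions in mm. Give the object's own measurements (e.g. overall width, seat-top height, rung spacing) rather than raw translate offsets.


A straight staircase of 7 solid steps. Each step is 763 mm wide (x), 238 mm deep (y, the going) and 190 mm tall (the rise). The first step rests on the floor; each subsequent step sits one going further in +y and one rise higher in +z, directly behind and above the previous step with no overlap.


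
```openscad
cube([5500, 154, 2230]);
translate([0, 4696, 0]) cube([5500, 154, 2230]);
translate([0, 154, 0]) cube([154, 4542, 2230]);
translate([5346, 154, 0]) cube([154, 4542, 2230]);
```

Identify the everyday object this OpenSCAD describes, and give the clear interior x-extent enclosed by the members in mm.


A house (or room) frame. The interior width is 5192 mm.

Four 2230 mm walls enclosing a rectangle with no floor or roof — a room or house frame. Outside width is 5500 mm and wall thickness is 154 mm, so the interior width is 5500 − 2 × 154 = 5192 mm.


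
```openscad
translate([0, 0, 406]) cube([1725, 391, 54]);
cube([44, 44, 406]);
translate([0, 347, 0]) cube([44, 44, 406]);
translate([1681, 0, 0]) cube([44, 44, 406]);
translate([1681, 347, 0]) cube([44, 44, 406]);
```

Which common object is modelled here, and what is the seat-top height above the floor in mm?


A bench. The seat-top height is 460 mm.

A long slab on four corner posts — a bench. The slab sits at z = 406 with thickness 54, so the top is 406 + 54 = 460 mm.


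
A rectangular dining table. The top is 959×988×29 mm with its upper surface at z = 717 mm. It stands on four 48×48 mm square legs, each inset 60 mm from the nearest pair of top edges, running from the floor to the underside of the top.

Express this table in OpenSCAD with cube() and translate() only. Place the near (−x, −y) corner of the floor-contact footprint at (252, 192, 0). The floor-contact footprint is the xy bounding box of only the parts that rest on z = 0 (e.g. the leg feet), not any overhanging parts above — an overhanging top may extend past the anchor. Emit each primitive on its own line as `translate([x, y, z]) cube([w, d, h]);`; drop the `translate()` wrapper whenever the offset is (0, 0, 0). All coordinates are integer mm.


translate([192, 132, 688]) cube([959, 988, 29]);
translate([252, 192, 0]) cube([48, 48, 688]);
translate([1043, 192, 0]) cube([48, 48, 688]);
translate([252, 1012, 0]) cube([48, 48, 688]);
translate([1043, 1012, 0]) cube([48, 48, 688]);


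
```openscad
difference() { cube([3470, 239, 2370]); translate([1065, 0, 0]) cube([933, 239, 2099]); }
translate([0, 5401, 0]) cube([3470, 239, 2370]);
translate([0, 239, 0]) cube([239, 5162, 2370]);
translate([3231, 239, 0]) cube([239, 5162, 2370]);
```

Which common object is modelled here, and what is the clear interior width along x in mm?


A single room. The interior width is 2992 mm.

Four walls enclosing a rectangle with a door in the front wall — a room. Outside width 3470 minus two 239 mm walls gives 2992 mm.


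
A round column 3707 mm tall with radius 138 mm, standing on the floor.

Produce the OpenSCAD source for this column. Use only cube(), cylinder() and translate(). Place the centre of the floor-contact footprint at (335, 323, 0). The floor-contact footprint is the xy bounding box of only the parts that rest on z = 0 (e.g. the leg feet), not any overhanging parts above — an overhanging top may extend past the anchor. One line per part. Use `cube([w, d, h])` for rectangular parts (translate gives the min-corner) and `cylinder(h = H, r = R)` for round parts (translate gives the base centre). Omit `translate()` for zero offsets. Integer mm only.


translate([335, 323, 0]) cylinder(h = 3707, r = 138);


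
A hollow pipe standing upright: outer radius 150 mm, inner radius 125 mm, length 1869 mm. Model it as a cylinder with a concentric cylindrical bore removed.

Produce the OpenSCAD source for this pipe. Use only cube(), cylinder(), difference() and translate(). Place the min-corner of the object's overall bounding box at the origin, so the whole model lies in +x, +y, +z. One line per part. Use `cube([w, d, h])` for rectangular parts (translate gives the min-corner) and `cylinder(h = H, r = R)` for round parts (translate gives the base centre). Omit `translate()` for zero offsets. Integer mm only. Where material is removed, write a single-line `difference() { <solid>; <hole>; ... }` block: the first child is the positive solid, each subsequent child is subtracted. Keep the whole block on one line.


difference() { translate([150, 150, 0]) cylinder(h = 1869, r = 150); translate([150, 150, 0]) cylinder(h = 1869, r = 125); }


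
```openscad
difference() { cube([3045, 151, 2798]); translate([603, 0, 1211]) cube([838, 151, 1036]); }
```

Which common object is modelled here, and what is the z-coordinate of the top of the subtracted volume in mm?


A wall with a window opening. The window head height is 2247 mm.

A wall with a rectangular opening subtracted — a window. Sill at z = 1211, opening 1036 mm tall, so the head is at 1211 + 1036 = 2247 mm.


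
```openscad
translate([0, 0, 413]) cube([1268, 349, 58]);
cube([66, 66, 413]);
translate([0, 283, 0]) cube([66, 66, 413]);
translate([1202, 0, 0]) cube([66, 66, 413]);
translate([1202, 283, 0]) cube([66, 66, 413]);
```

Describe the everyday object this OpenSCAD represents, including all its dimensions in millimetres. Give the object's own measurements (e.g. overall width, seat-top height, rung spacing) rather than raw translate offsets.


A long wooden bench with a 1268 mm (x) × 349 mm (y) seat, 58 mm thick, its top surface 471 mm above the floor. Four 66 mm square legs at the seat corners, flush with the edges, run from z = 0 to the seat underside.


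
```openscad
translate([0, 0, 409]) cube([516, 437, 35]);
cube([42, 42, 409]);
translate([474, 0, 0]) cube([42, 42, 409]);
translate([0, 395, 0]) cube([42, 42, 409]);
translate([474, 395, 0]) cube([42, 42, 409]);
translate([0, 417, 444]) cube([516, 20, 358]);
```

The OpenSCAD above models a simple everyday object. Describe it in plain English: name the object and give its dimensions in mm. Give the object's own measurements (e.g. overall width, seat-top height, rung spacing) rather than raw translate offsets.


A chair. The seat is a 516×437×35 mm slab with its top at z = 444 mm, on four 42×42 mm corner legs (flush with the seat edges, standing on z = 0). A flat backrest 20 mm thick, 358 mm tall, spans the full seat width and rises from the seat top along its +y edge, rear face flush with the rear of the seat.


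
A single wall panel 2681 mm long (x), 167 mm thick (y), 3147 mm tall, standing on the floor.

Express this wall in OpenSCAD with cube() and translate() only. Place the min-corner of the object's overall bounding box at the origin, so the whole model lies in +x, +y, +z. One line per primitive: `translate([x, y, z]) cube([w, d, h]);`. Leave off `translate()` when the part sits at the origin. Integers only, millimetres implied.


cube([2681, 167, 3147]);


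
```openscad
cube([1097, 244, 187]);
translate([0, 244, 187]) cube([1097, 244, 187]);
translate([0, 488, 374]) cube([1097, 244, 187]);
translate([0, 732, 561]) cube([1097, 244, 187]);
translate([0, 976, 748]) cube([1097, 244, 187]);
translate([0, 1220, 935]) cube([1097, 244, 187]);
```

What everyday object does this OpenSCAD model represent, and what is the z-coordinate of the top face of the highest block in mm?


A staircase. The total rise is 1122 mm.

6 identical blocks, each offset up and back from the previous — a staircase. Each step is 187 mm tall and there are 6 of them, so the total rise is 6 × 187 = 1122 mm.


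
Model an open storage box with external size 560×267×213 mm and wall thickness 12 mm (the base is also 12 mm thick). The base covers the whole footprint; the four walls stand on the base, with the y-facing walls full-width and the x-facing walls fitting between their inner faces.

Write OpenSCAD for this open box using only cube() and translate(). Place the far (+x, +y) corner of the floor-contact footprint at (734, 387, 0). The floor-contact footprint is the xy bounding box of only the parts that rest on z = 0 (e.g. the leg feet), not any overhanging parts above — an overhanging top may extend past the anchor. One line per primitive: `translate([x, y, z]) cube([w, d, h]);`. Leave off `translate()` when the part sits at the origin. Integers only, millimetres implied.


translate([174, 120, 0]) cube([560, 267, 12]);
translate([174, 120, 12]) cube([560, 12, 201]);
translate([174, 375, 12]) cube([560, 12, 201]);
translate([174, 132, 12]) cube([12, 243, 201]);
translate([722, 132, 12]) cube([12, 243, 201]);


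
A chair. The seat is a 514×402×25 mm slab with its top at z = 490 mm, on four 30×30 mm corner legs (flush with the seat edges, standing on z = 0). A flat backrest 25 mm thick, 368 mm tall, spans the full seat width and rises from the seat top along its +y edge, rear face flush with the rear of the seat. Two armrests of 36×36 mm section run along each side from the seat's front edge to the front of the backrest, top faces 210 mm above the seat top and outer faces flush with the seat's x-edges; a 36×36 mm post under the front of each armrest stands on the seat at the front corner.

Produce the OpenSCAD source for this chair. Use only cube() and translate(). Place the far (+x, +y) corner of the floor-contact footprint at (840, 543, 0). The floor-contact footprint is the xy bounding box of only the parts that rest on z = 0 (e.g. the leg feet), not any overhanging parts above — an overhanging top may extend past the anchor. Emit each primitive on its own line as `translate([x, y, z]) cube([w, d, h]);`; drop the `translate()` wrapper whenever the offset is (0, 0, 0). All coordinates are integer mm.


// leg_h = 490 - 25 = 465
// arm post h = 210 - 36 = 174
translate([326, 141, 465]) cube([514, 402, 25]);
translate([326, 141, 0]) cube([30, 30, 465]);
translate([810, 141, 0]) cube([30, 30, 465]);
translate([326, 513, 0]) cube([30, 30, 465]);
translate([810, 513, 0]) cube([30, 30, 465]);
translate([326, 518, 490]) cube([514, 25, 368]);
translate([326, 141, 664]) cube([36, 377, 36]);
translate([804, 141, 664]) cube([36, 377, 36]);
translate([326, 141, 490]) cube([36, 36, 174]);
translate([804, 141, 490]) cube([36, 36, 174]);


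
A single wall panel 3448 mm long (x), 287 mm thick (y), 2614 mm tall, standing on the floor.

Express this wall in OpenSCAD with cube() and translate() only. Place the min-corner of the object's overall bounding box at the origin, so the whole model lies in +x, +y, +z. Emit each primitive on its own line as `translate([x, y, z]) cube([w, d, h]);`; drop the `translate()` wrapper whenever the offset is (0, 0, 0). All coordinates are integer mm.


cube([3448, 287, 2614]);


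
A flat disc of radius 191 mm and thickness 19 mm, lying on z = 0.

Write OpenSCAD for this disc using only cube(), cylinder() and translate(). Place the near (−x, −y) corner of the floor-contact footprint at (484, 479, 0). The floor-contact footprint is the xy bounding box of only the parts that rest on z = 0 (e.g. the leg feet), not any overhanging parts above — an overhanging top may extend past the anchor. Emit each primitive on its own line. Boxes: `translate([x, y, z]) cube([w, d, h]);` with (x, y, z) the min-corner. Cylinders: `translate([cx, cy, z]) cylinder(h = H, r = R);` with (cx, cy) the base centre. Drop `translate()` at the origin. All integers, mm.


translate([675, 670, 0]) cylinder(h = 19, r = 191);


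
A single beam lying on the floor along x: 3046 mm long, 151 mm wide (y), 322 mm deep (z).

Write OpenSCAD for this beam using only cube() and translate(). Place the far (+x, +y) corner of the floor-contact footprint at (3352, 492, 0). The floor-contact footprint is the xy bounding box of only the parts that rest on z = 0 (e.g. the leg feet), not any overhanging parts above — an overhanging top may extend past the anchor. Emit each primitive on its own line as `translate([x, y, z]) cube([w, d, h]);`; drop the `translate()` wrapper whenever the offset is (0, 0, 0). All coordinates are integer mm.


translate([306, 341, 0]) cube([3046, 151, 322]);


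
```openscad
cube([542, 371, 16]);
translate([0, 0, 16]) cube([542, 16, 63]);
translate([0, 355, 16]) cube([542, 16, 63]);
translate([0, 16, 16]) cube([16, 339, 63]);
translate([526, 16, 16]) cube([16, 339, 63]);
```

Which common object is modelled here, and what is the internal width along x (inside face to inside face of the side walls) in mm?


An open box. The internal width is 510 mm.

A 542×371 base slab with four walls standing on it — an open box. The base is 542 mm wide and the walls are 16 mm thick, so the internal width is 542 − 2 × 16 = 510 mm.


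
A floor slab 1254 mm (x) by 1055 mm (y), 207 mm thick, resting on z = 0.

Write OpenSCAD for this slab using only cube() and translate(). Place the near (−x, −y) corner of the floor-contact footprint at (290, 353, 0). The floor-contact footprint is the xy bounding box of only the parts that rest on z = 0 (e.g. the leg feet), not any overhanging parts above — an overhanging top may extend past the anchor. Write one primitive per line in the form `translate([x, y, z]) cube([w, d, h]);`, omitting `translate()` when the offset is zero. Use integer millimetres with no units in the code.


translate([290, 353, 0]) cube([1254, 1055, 207]);


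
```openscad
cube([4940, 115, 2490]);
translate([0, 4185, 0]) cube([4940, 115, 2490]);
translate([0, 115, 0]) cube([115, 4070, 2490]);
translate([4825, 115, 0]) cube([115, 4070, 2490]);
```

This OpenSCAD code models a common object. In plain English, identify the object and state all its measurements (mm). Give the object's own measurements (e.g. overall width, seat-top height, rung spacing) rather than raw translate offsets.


The wall frame of a small rectangular building: four walls, each 2490 mm tall and 115 mm thick, enclosing a footprint 4940 mm (x) by 4300 mm (y) outside-to-outside, with no floor or roof. The front and back walls (the −y and +y sides) span the full width; the two side walls fit between them.


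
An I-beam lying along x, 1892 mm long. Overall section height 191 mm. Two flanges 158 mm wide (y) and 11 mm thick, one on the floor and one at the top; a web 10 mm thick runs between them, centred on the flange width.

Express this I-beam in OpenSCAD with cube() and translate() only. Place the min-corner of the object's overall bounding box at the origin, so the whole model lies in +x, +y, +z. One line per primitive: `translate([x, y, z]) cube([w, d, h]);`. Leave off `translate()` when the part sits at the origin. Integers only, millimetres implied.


cube([1892, 158, 11]);
translate([0, 74, 11]) cube([1892, 10, 169]);
translate([0, 0, 180]) cube([1892, 158, 11]);


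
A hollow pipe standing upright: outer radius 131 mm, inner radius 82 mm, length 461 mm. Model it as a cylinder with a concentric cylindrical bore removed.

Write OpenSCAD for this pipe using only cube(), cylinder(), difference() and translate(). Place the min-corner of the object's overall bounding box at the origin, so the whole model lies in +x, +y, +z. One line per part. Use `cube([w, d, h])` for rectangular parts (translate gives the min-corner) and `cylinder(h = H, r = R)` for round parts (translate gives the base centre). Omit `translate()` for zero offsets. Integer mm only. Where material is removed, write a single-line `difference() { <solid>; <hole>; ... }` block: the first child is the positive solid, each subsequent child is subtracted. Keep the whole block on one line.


difference() { translate([131, 131, 0]) cylinder(h = 461, r = 131); translate([131, 131, 0]) cylinder(h = 461, r = 82); }


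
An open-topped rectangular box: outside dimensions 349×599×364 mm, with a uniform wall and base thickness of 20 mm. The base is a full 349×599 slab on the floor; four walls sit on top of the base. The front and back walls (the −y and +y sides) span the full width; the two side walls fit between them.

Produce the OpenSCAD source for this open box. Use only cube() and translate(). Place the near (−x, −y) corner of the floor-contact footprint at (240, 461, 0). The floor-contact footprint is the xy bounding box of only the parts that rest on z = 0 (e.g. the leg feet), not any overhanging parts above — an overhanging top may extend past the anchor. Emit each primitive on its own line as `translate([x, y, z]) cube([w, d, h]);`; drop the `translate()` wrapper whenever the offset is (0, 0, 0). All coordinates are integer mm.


translate([240, 461, 0]) cube([349, 599, 20]);
translate([240, 461, 20]) cube([349, 20, 344]);
translate([240, 1040, 20]) cube([349, 20, 344]);
translate([240, 481, 20]) cube([20, 559, 344]);
translate([569, 481, 20]) cube([20, 559, 344]);


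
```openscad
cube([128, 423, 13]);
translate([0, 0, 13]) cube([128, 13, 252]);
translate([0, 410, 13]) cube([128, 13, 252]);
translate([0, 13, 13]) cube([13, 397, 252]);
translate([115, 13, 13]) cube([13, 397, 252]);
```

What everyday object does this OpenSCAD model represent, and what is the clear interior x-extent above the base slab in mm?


An open box. The internal width is 102 mm.

A 128×423 base slab with four walls standing on it — an open box. The base is 128 mm wide and the walls are 13 mm thick, so the internal width is 128 − 2 × 13 = 102 mm.


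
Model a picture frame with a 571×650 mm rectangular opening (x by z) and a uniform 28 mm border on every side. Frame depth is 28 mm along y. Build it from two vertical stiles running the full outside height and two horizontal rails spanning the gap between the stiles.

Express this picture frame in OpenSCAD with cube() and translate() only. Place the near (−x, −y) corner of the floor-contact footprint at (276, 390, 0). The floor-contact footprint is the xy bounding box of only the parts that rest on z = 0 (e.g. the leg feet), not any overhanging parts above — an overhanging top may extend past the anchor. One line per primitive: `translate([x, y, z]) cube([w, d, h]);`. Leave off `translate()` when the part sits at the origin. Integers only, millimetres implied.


translate([276, 390, 0]) cube([28, 28, 706]);
translate([875, 390, 0]) cube([28, 28, 706]);
translate([304, 390, 0]) cube([571, 28, 28]);
translate([304, 390, 678]) cube([571, 28, 28]);


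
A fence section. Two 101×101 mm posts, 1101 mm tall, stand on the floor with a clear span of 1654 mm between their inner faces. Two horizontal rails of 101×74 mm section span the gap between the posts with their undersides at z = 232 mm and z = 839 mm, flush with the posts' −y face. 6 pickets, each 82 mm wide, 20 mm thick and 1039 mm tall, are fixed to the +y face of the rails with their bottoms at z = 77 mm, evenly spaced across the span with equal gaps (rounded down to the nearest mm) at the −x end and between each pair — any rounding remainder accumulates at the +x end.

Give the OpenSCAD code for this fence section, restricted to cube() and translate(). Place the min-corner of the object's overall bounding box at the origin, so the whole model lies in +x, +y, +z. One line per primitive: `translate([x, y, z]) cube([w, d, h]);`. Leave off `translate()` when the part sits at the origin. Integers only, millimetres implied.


cube([101, 101, 1101]);
translate([1755, 0, 0]) cube([101, 101, 1101]);
translate([101, 0, 232]) cube([1654, 101, 74]);
translate([101, 0, 839]) cube([1654, 101, 74]);
translate([267, 101, 77]) cube([82, 20, 1039]);
translate([515, 101, 77]) cube([82, 20, 1039]);
translate([763, 101, 77]) cube([82, 20, 1039]);
translate([1011, 101, 77]) cube([82, 20, 1039]);
translate([1259, 101, 77]) cube([82, 20, 1039]);
translate([1507, 101, 77]) cube([82, 20, 1039]);


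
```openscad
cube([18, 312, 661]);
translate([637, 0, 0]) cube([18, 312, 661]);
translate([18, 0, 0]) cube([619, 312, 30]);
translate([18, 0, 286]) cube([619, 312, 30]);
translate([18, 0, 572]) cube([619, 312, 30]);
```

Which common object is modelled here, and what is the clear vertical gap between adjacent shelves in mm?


A bookshelf. The clear shelf gap is 256 mm.

Two tall side panels with 3 horizontal boards between them — a bookshelf. The first two shelf undersides are at z = 0 and z = 286; with shelf thickness 30, the clear gap is 286 − 0 − 30 = 256 mm.


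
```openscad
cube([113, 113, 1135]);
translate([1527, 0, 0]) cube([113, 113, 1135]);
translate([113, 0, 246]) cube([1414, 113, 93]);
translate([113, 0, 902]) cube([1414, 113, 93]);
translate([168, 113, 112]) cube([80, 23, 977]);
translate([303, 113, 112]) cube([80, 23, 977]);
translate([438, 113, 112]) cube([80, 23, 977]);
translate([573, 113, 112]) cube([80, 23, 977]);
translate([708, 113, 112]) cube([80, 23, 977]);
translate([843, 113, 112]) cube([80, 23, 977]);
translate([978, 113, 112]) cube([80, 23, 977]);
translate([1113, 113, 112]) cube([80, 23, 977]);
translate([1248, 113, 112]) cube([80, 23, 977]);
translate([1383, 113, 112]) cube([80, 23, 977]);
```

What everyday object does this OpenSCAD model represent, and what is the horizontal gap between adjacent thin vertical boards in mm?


A fence section. The picket gap is 55 mm.

Two posts, two rails, 10 pickets — a fence section. Span 1414 mm holds 10 pickets of 80 mm with 11 equal gaps: ⌊(1414 − 10·80) / 11⌋ = 55 mm.


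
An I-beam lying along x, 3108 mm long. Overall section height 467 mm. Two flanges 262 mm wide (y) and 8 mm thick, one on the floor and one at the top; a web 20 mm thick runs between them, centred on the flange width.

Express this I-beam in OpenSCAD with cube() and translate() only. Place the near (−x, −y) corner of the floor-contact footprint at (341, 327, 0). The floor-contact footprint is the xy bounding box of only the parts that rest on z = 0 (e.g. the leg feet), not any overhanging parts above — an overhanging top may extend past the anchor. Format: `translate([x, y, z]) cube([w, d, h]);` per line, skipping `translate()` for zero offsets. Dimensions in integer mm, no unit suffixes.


translate([341, 327, 0]) cube([3108, 262, 8]);
translate([341, 448, 8]) cube([3108, 20, 451]);
translate([341, 327, 459]) cube([3108, 262, 8]);


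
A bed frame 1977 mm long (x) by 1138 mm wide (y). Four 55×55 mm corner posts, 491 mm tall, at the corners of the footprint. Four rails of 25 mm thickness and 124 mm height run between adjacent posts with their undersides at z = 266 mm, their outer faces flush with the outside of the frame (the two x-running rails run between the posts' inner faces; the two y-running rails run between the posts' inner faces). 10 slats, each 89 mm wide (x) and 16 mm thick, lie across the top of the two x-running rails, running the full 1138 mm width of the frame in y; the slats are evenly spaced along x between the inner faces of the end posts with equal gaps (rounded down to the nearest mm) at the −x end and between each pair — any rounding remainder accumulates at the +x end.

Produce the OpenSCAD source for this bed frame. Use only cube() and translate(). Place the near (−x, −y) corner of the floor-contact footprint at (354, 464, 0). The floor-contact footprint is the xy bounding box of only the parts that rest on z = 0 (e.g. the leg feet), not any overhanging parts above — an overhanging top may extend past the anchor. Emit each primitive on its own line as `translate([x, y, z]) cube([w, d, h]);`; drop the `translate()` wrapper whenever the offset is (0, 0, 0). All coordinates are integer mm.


translate([354, 464, 0]) cube([55, 55, 491]);
translate([354, 1547, 0]) cube([55, 55, 491]);
translate([2276, 464, 0]) cube([55, 55, 491]);
translate([2276, 1547, 0]) cube([55, 55, 491]);
translate([409, 464, 266]) cube([1867, 25, 124]);
translate([409, 1577, 266]) cube([1867, 25, 124]);
translate([354, 519, 266]) cube([25, 1028, 124]);
translate([2306, 519, 266]) cube([25, 1028, 124]);
translate([497, 464, 390]) cube([89, 1138, 16]);
translate([674, 464, 390]) cube([89, 1138, 16]);
translate([851, 464, 390]) cube([89, 1138, 16]);
translate([1028, 464, 390]) cube([89, 1138, 16]);
translate([1205, 464, 390]) cube([89, 1138, 16]);
translate([1382, 464, 390]) cube([89, 1138, 16]);
translate([1559, 464, 390]) cube([89, 1138, 16]);
translate([1736, 464, 390]) cube([89, 1138, 16]);
translate([1913, 464, 390]) cube([89, 1138, 16]);
translate([2090, 464, 390]) cube([89, 1138, 16]);


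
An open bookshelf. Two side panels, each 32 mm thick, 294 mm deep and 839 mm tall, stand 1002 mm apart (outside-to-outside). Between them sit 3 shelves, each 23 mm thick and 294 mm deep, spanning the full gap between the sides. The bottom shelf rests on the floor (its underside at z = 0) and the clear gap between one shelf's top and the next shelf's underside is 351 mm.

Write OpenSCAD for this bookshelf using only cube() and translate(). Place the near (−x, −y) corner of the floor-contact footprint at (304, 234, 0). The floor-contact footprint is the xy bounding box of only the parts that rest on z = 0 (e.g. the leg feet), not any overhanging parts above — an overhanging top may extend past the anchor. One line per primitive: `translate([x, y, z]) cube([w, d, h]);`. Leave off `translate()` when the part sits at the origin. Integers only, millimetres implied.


translate([304, 234, 0]) cube([32, 294, 839]);
translate([1274, 234, 0]) cube([32, 294, 839]);
translate([336, 234, 0]) cube([938, 294, 23]);
translate([336, 234, 374]) cube([938, 294, 23]);
translate([336, 234, 748]) cube([938, 294, 23]);


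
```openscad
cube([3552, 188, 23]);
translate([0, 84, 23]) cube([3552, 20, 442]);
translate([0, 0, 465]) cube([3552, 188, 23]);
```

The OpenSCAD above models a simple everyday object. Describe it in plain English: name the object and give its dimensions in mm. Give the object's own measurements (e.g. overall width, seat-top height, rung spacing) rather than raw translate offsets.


An I-beam lying along x, 3552 mm long. Overall section height 488 mm. Two flanges 188 mm wide (y) and 23 mm thick, one on the floor and one at the top; a web 20 mm thick runs between them, centred on the flange width.


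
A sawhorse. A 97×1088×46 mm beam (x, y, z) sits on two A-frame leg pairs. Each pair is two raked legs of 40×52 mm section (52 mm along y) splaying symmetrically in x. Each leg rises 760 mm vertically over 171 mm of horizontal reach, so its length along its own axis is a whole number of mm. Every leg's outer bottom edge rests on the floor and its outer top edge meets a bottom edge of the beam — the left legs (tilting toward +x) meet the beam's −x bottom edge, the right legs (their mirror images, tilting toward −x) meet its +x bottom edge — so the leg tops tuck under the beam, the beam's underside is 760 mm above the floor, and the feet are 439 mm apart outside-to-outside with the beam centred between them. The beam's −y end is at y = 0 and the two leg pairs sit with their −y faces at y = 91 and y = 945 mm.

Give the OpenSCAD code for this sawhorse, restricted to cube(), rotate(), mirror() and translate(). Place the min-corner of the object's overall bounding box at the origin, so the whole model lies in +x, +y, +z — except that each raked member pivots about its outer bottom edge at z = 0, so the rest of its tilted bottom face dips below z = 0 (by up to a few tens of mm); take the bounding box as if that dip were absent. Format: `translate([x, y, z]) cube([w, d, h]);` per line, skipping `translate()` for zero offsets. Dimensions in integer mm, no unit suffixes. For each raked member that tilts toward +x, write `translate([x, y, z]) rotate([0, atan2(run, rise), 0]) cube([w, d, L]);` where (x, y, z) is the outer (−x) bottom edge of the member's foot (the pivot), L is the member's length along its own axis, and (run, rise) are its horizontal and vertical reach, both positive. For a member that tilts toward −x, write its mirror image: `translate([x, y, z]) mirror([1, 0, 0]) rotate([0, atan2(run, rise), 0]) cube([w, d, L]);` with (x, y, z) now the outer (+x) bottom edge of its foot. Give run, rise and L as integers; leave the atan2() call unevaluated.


translate([171, 0, 760]) cube([97, 1088, 46]);
translate([0, 91, 0]) rotate([0, atan2(171, 760), 0]) cube([40, 52, 779]);
translate([439, 91, 0]) mirror([1, 0, 0]) rotate([0, atan2(171, 760), 0]) cube([40, 52, 779]);
translate([0, 945, 0]) rotate([0, atan2(171, 760), 0]) cube([40, 52, 779]);
translate([439, 945, 0]) mirror([1, 0, 0]) rotate([0, atan2(171, 760), 0]) cube([40, 52, 779]);


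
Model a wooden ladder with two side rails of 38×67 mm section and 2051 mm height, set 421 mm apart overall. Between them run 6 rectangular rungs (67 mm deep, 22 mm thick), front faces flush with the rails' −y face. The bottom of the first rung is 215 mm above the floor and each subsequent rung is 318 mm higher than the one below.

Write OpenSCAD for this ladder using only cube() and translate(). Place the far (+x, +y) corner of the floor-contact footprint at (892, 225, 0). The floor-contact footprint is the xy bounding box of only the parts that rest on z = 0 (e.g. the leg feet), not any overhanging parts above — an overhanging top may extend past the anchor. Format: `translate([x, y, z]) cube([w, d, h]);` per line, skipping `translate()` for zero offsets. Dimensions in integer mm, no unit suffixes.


translate([471, 158, 0]) cube([38, 67, 2051]);
translate([854, 158, 0]) cube([38, 67, 2051]);
translate([509, 158, 215]) cube([345, 67, 22]);
translate([509, 158, 533]) cube([345, 67, 22]);
translate([509, 158, 851]) cube([345, 67, 22]);
translate([509, 158, 1169]) cube([345, 67, 22]);
translate([509, 158, 1487]) cube([345, 67, 22]);
translate([509, 158, 1805]) cube([345, 67, 22]);


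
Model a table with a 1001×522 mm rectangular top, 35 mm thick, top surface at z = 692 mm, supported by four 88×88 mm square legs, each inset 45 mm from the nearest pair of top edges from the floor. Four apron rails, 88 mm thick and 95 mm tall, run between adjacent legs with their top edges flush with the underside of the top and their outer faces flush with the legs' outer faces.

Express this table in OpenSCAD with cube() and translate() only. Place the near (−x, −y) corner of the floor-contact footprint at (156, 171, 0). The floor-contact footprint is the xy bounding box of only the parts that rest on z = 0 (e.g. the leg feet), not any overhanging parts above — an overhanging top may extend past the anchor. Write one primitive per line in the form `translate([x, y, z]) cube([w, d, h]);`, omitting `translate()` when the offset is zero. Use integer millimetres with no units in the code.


translate([111, 126, 657]) cube([1001, 522, 35]);
translate([156, 171, 0]) cube([88, 88, 657]);
translate([979, 171, 0]) cube([88, 88, 657]);
translate([156, 515, 0]) cube([88, 88, 657]);
translate([979, 515, 0]) cube([88, 88, 657]);
translate([244, 171, 562]) cube([735, 88, 95]);
translate([244, 515, 562]) cube([735, 88, 95]);
translate([156, 259, 562]) cube([88, 256, 95]);
translate([979, 259, 562]) cube([88, 256, 95]);


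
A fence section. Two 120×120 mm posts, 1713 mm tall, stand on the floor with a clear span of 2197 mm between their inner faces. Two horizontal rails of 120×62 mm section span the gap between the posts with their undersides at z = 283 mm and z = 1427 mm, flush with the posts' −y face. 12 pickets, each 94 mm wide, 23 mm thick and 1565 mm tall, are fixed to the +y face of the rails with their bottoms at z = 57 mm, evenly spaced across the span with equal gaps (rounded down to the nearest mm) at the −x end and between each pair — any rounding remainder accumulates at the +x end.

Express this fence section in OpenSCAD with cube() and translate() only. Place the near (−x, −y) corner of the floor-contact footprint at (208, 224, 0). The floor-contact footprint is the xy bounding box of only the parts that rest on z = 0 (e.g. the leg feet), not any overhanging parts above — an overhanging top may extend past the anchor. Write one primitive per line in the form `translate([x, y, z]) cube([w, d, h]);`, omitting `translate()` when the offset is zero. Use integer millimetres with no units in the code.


translate([208, 224, 0]) cube([120, 120, 1713]);
translate([2525, 224, 0]) cube([120, 120, 1713]);
translate([328, 224, 283]) cube([2197, 120, 62]);
translate([328, 224, 1427]) cube([2197, 120, 62]);
translate([410, 344, 57]) cube([94, 23, 1565]);
translate([586, 344, 57]) cube([94, 23, 1565]);
translate([762, 344, 57]) cube([94, 23, 1565]);
translate([938, 344, 57]) cube([94, 23, 1565]);
translate([1114, 344, 57]) cube([94, 23, 1565]);
translate([1290, 344, 57]) cube([94, 23, 1565]);
translate([1466, 344, 57]) cube([94, 23, 1565]);
translate([1642, 344, 57]) cube([94, 23, 1565]);
translate([1818, 344, 57]) cube([94, 23, 1565]);
translate([1994, 344, 57]) cube([94, 23, 1565]);
translate([2170, 344, 57]) cube([94, 23, 1565]);
translate([2346, 344, 57]) cube([94, 23, 1565]);


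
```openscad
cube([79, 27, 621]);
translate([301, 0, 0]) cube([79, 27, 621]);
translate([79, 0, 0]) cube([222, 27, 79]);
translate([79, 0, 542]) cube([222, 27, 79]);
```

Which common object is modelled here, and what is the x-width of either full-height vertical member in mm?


A picture frame. The border width is 79 mm.

Four thin pieces enclosing a rectangular opening — a picture frame. The two full-height stiles are 621 mm tall; the top rail sits at z = 542 and is 79 mm tall, so the border above the opening is 621 − 542 = 79 mm, matching the stile x-width.


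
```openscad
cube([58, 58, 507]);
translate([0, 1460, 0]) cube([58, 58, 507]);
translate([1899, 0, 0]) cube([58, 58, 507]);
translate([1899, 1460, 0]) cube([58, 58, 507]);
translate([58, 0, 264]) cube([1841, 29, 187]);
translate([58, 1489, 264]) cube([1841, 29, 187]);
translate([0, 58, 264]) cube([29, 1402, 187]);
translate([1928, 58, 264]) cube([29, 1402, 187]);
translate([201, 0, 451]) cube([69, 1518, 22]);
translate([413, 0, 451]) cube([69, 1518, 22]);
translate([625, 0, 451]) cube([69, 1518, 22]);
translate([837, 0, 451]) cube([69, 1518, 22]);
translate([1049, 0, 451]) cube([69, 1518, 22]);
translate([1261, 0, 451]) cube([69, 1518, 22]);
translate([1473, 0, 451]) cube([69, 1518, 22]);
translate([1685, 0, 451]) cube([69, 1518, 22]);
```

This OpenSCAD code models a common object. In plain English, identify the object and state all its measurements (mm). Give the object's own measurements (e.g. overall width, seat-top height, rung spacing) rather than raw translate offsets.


A bed frame 1957 mm long (x) by 1518 mm wide (y). Four 58×58 mm corner posts, 507 mm tall, at the corners of the footprint. Four rails of 29 mm thickness and 187 mm height run between adjacent posts with their undersides at z = 264 mm, their outer faces flush with the outside of the frame (the two x-running rails run between the posts' inner faces; the two y-running rails run between the posts' inner faces). 8 slats, each 69 mm wide (x) and 22 mm thick, lie across the top of the two x-running rails, running the full 1518 mm width of the frame in y; along x they sit between the end posts with a 143 mm gap after the −x posts and between neighbouring slats, leaving 145 mm before the +x posts.


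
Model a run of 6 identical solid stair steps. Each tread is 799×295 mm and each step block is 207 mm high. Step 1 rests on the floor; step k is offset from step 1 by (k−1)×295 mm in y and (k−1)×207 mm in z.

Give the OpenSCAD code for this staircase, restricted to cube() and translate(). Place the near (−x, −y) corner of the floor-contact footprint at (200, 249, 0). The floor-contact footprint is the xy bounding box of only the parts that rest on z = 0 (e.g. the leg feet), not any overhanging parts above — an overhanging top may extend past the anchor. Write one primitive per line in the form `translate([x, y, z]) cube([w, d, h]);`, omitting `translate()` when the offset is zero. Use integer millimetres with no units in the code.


translate([200, 249, 0]) cube([799, 295, 207]);
translate([200, 544, 207]) cube([799, 295, 207]);
translate([200, 839, 414]) cube([799, 295, 207]);
translate([200, 1134, 621]) cube([799, 295, 207]);
translate([200, 1429, 828]) cube([799, 295, 207]);
translate([200, 1724, 1035]) cube([799, 295, 207]);
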